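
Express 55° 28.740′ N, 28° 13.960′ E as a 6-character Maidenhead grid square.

KO45cl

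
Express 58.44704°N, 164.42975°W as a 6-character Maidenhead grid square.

AO78sk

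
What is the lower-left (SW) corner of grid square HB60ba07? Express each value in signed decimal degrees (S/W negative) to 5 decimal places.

Field H=7, B=1: +7·20° lon, +1·10° lat → SW at lon -40°, lat -80°.
Square 6, 0: +6·2° lon, +0·1° lat → SW at lon -28°, lat -80°.
Subsquare b=1, a=0: +1·0.0833333° lon, +0·0.0416667° lat → SW at lon -27.9167°, lat -80°.
Extended square 0, 7: +0·0.00833333° lon, +7·0.00416667° lat → SW at lon -27.9167°, lat -79.9708°.
latitude -79.97083, longitude -27.91667.

-79.97083, -27.91667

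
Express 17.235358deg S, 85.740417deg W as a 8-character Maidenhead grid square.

Add 180° to longitude and 90° to latitude: 94.25958, 72.76464.
Field: lon ⌊94.25958/20⌋ = 4 → E; lat ⌊72.76464/10⌋ = 7 → H.
Square: lon ⌊14.25958/2⌋ = 7; lat ⌊2.76464/1⌋ = 2.
Subsquare: lon ⌊0.25958/0.0833333⌋ = 3 → d; lat ⌊0.76464/0.0416667⌋ = 18 → s.
Extended square: lon ⌊0.00958/0.00833333⌋ = 1; lat ⌊0.01464/0.00416667⌋ = 3.

EH72ds13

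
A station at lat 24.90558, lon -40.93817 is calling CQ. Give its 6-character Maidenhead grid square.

GL94mv

Add 180° to longitude and 90° to latitude: 139.0618, 114.9056.
Field (20°×10°, letters A–R): lon ⌊139.0618/20⌋ = 6 → G; lat ⌊114.9056/10⌋ = 11 → L.
Square (2°×1°, digits 0–9): lon ⌊19.0618/2⌋ = 9; lat ⌊4.9056/1⌋ = 4.
Subsquare (5′×2.5′, letters a–x): lon ⌊1.0618/0.0833333⌋ = 12 → m; lat ⌊0.9056/0.0416667⌋ = 21 → v.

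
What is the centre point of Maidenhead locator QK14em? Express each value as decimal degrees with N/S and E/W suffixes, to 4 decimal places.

Field Q=16, K=10: +16·20° lon, +10·10° lat → SW at lon 140°, lat 10°.
Square 1, 4: +1·2° lon, +4·1° lat → SW at lon 142°, lat 14°.
Subsquare e=4, m=12: +4·0.0833333° lon, +12·0.0416667° lat → SW at lon 142.333°, lat 14.5°.
Cell spans 0.0833333° lon × 0.0416667° lat. Centre is SW corner plus half of each.
latitude 14.5208° N, longitude 142.3750° E.

14.5208° N, 142.3750° E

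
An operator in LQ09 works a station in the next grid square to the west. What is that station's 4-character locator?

Longitude square 0; −1 → -1, wraps to 9, carry into field.
Longitude field L = 11; −1 → 10 = K.
The latitude characters are unchanged.

KQ99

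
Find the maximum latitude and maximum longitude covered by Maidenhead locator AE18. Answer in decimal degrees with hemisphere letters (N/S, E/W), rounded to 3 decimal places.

41.000° S, 176.000° W

Field A=0, E=4: +0·20° lon, +4·10° lat → SW at lon -180°, lat -50°.
Square 1, 8: +1·2° lon, +8·1° lat → SW at lon -178°, lat -42°.
Cell spans 2° lon × 1° lat. NE corner is SW corner plus one full cell.
latitude 41.000° S, longitude 176.000° W.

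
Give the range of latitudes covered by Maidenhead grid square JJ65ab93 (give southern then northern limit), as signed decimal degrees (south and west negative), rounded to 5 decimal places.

Field J=9, J=9: +9·20° lon, +9·10° lat → SW at lon 0°, lat 0°.
Square 6, 5: +6·2° lon, +5·1° lat → SW at lon 12°, lat 5°.
Subsquare a=0, b=1: +0·0.0833333° lon, +1·0.0416667° lat → SW at lon 12°, lat 5.04167°.
Extended square 9, 3: +9·0.00833333° lon, +3·0.00416667° lat → SW at lon 12.075°, lat 5.05417°.
Cell spans 0.00833333° lon × 0.00416667° lat.
south 5.05417, north 5.05833.

5.05417, 5.05833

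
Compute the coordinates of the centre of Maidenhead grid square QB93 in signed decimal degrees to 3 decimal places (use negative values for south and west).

Field Q=16, B=1: +16·20° lon, +1·10° lat → SW at lon 140°, lat -80°.
Square 9, 3: +9·2° lon, +3·1° lat → SW at lon 158°, lat -77°.
Cell spans 2° lon × 1° lat. Centre is SW corner plus half of each.
latitude -76.500, longitude 159.000.

-76.500, 159.000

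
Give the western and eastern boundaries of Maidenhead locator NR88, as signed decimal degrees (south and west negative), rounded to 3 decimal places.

96.000, 98.000

Field N=13, R=17: +13·20° lon, +17·10° lat → SW at lon 80°, lat 80°.
Square 8, 8: +8·2° lon, +8·1° lat → SW at lon 96°, lat 88°.
Cell spans 2° lon × 1° lat.
west 96.000, east 98.000.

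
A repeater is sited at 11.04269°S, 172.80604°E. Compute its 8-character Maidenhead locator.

RH68jw69

Offset from 180°W / 90°S: lon 352.80604°, lat 78.95731°.
Field (20°×10°, letters A–R): lon ⌊352.80604/20⌋ = 17 → R; lat ⌊78.95731/10⌋ = 7 → H.
Square (2°×1°, digits 0–9): lon ⌊12.80604/2⌋ = 6; lat ⌊8.95731/1⌋ = 8.
Subsquare (5′×2.5′, letters a–x): lon ⌊0.80604/0.0833333⌋ = 9 → j; lat ⌊0.95731/0.0416667⌋ = 22 → w.
Extended square (30″×15″, digits 0–9): lon ⌊0.05604/0.00833333⌋ = 6; lat ⌊0.04064/0.00416667⌋ = 9.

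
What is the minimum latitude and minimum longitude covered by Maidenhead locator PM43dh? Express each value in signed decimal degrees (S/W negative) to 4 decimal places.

33.2917, 128.2500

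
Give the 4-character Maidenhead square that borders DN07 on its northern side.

DN08

Latitude square 7; +1 → 8.
The longitude characters are unchanged.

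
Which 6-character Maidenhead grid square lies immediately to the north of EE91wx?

EE92wa

Latitude subsquare x = 23; +1 → 24, wraps to 0 = a, carry into square.
Latitude square 1; +1 → 2.
The longitude characters are unchanged.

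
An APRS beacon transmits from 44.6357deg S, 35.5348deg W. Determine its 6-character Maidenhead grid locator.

HE25fi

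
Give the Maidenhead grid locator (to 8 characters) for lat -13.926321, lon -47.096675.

GH66kb87

Add 180° to longitude and 90° to latitude: 132.90332, 76.07368.
Field: lon ⌊132.90332/20⌋ = 6 → G; lat ⌊76.07368/10⌋ = 7 → H.
Square: lon ⌊12.90332/2⌋ = 6; lat ⌊6.07368/1⌋ = 6.
Subsquare: lon ⌊0.90332/0.0833333⌋ = 10 → k; lat ⌊0.07368/0.0416667⌋ = 1 → b.
Extended square: lon ⌊0.06999/0.00833333⌋ = 8; lat ⌊0.03201/0.00416667⌋ = 7.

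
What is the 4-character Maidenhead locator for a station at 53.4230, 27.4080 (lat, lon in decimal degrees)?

KO33

Shift to the Maidenhead origin (180°W, 90°S): lon 207.41, lat 143.42.
Field (20°×10°, letters A–R): lon ⌊207.41/20⌋ = 10 → K; lat ⌊143.42/10⌋ = 14 → O.
Square (2°×1°, digits 0–9): lon ⌊7.41/2⌋ = 3; lat ⌊3.42/1⌋ = 3.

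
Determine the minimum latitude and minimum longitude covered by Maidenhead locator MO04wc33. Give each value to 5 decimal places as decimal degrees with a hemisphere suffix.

54.09583° N, 61.85833° E

Field M=12, O=14: +12·20° lon, +14·10° lat → SW at lon 60°, lat 50°.
Square 0, 4: +0·2° lon, +4·1° lat → SW at lon 60°, lat 54°.
Subsquare w=22, c=2: +22·0.0833333° lon, +2·0.0416667° lat → SW at lon 61.8333°, lat 54.0833°.
Extended square 3, 3: +3·0.00833333° lon, +3·0.00416667° lat → SW at lon 61.8583°, lat 54.0958°.
latitude 54.09583° N, longitude 61.85833° E.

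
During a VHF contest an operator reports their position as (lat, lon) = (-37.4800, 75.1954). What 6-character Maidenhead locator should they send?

MF72om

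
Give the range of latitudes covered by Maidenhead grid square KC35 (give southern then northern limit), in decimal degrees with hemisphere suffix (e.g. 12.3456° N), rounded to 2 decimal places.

65.00° S, 64.00° S

Field K=10, C=2: +10·20° lon, +2·10° lat → SW at lon 20°, lat -70°.
Square 3, 5: +3·2° lon, +5·1° lat → SW at lon 26°, lat -65°.
Cell spans 2° lon × 1° lat.
south 65.00° S, north 64.00° S.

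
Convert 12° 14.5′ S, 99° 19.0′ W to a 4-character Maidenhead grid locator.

EH07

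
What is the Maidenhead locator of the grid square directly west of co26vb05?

CO26ub95

Longitude extended square 0; −1 → -1, wraps to 9, carry into subsquare.
Longitude subsquare v = 21; −1 → 20 = u.
The latitude characters are unchanged.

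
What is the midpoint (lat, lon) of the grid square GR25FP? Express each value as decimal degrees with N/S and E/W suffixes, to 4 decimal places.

Field G=6, R=17: +6·20° lon, +17·10° lat → SW at lon -60°, lat 80°.
Square 2, 5: +2·2° lon, +5·1° lat → SW at lon -56°, lat 85°.
Subsquare f=5, p=15: +5·0.0833333° lon, +15·0.0416667° lat → SW at lon -55.5833°, lat 85.625°.
Cell spans 0.0833333° lon × 0.0416667° lat. Centre is SW corner plus half of each.
latitude 85.6458° N, longitude 55.5417° W.

85.6458° N, 55.5417° W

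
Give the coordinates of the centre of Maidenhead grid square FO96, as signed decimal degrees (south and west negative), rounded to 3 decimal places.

56.500, -61.000

Field F=5, O=14: +5·20° lon, +14·10° lat → SW at lon -80°, lat 50°.
Square 9, 6: +9·2° lon, +6·1° lat → SW at lon -62°, lat 56°.
Cell spans 2° lon × 1° lat. Centre is SW corner plus half of each.
latitude 56.500, longitude -61.000.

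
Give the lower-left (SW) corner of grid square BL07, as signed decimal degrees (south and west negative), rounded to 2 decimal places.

Field B=1, L=11: +1·20° lon, +11·10° lat → SW at lon -160°, lat 20°.
Square 0, 7: +0·2° lon, +7·1° lat → SW at lon -160°, lat 27°.
latitude 27.00, longitude -160.00.

27.00, -160.00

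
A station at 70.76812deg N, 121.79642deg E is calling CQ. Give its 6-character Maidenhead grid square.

Offset from 180°W / 90°S: lon 301.7964°, lat 160.7681°.
Field: lon ⌊301.7964/20⌋ = 15 → P; lat ⌊160.7681/10⌋ = 16 → Q.
Square: lon ⌊1.7964/2⌋ = 0; lat ⌊0.7681/1⌋ = 0.
Subsquare: lon ⌊1.7964/0.0833333⌋ = 21 → v; lat ⌊0.7681/0.0416667⌋ = 18 → s.

PQ00vs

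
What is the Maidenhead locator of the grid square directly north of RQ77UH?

RQ77ui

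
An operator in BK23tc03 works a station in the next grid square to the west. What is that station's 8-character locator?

Longitude extended square 0; −1 → -1, wraps to 9, carry into subsquare.
Longitude subsquare t = 19; −1 → 18 = s.
The latitude characters are unchanged.

BK23sc93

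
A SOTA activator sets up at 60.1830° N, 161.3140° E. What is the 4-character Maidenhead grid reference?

Shift to the Maidenhead origin (180°W, 90°S): lon 341.31, lat 150.18.
Field: 341.31/20 → 17 → R, 150.18/10 → 15 → P; chars RP.
Square: 1.31/2 → 0, 0.18/1 → 0; chars 00.

RP00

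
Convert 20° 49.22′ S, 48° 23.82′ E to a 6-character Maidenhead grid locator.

LG49ee

Add 180° to longitude and 90° to latitude: 228.3970, 69.1797.
Field (20°×10°, letters A–R): 228.3970/20 → 11 → L, 69.1797/10 → 6 → G; chars LG.
Square (2°×1°, digits 0–9): 8.3970/2 → 4, 9.1797/1 → 9; chars 49.
Subsquare (5′×2.5′, letters a–x): 0.3970/0.0833333 → 4 → e, 0.1797/0.0416667 → 4 → e; chars ee.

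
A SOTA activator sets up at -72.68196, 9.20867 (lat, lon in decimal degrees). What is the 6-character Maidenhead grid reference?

JB47oh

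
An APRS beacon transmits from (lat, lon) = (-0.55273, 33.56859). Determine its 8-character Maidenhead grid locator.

KI69sk87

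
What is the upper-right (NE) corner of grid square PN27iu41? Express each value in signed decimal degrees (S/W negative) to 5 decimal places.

47.84167, 124.70833

Field P=15, N=13: +15·20° lon, +13·10° lat → SW at lon 120°, lat 40°.
Square 2, 7: +2·2° lon, +7·1° lat → SW at lon 124°, lat 47°.
Subsquare i=8, u=20: +8·0.0833333° lon, +20·0.0416667° lat → SW at lon 124.667°, lat 47.8333°.
Extended square 4, 1: +4·0.00833333° lon, +1·0.00416667° lat → SW at lon 124.7°, lat 47.8375°.
Cell spans 0.00833333° lon × 0.00416667° lat. NE corner is SW corner plus one full cell.
latitude 47.84167, longitude 124.70833.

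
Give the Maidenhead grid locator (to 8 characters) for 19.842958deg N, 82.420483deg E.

NK19fu02

Add 180° to longitude and 90° to latitude: 262.42048, 109.84296.
Field: lon ⌊262.42048/20⌋ = 13 → N; lat ⌊109.84296/10⌋ = 10 → K.
Square: lon ⌊2.42048/2⌋ = 1; lat ⌊9.84296/1⌋ = 9.
Subsquare: lon ⌊0.42048/0.0833333⌋ = 5 → f; lat ⌊0.84296/0.0416667⌋ = 20 → u.
Extended square: lon ⌊0.00382/0.00833333⌋ = 0; lat ⌊0.00962/0.00416667⌋ = 2.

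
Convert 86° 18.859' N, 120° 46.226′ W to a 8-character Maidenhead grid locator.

CR96oh75

Add 180° to longitude and 90° to latitude: 59.22957, 176.31432.
Field: 59.22957/20 → 2 → C, 176.31432/10 → 17 → R; chars CR.
Square: 19.22957/2 → 9, 6.31432/1 → 6; chars 96.
Subsquare: 1.22957/0.0833333 → 14 → o, 0.31432/0.0416667 → 7 → h; chars oh.
Extended square: 0.06290/0.00833333 → 7, 0.02265/0.00416667 → 5; chars 75.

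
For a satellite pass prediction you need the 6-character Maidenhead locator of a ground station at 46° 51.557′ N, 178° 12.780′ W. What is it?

AN06vu

Add 180° to longitude and 90° to latitude: 1.7870, 136.8593.
Field: 1.7870/20 → 0 → A, 136.8593/10 → 13 → N; chars AN.
Square: 1.7870/2 → 0, 6.8593/1 → 6; chars 06.
Subsquare: 1.7870/0.0833333 → 21 → v, 0.8593/0.0416667 → 20 → u; chars vu.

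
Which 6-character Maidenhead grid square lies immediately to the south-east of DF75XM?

DF85al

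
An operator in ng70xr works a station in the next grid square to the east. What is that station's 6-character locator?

Longitude subsquare x = 23; +1 → 24, wraps to 0 = a, carry into square.
Longitude square 7; +1 → 8.
The latitude characters are unchanged.

NG80ar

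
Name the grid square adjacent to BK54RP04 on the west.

Longitude extended square 0; −1 → -1, wraps to 9, carry into subsquare.
Longitude subsquare r = 17; −1 → 16 = q.
The latitude characters are unchanged.

BK54qp94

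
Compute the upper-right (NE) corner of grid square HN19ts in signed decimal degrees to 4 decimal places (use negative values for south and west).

Field H=7, N=13: +7·20° lon, +13·10° lat → SW at lon -40°, lat 40°.
Square 1, 9: +1·2° lon, +9·1° lat → SW at lon -38°, lat 49°.
Subsquare t=19, s=18: +19·0.0833333° lon, +18·0.0416667° lat → SW at lon -36.4167°, lat 49.75°.
Cell spans 0.0833333° lon × 0.0416667° lat. NE corner is SW corner plus one full cell.
latitude 49.7917, longitude -36.3333.

49.7917, -36.3333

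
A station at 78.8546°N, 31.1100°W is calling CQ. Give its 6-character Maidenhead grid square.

HQ48ku

Shift to the Maidenhead origin (180°W, 90°S): lon 148.8900, lat 168.8546.
Field: 148.8900/20 → 7 → H, 168.8546/10 → 16 → Q; chars HQ.
Square: 8.8900/2 → 4, 8.8546/1 → 8; chars 48.
Subsquare: 0.8900/0.0833333 → 10 → k, 0.8546/0.0416667 → 20 → u; chars ku.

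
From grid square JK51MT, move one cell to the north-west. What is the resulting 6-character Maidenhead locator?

JK51lu

Longitude subsquare m = 12; −1 → 11 = l.
Latitude subsquare t = 19; +1 → 20 = u.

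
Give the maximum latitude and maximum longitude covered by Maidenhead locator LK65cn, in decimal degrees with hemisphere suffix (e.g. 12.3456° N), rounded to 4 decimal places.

Field L=11, K=10: +11·20° lon, +10·10° lat → SW at lon 40°, lat 10°.
Square 6, 5: +6·2° lon, +5·1° lat → SW at lon 52°, lat 15°.
Subsquare c=2, n=13: +2·0.0833333° lon, +13·0.0416667° lat → SW at lon 52.1667°, lat 15.5417°.
Cell spans 0.0833333° lon × 0.0416667° lat. NE corner is SW corner plus one full cell.
latitude 15.5833° N, longitude 52.2500° E.

15.5833° N, 52.2500° E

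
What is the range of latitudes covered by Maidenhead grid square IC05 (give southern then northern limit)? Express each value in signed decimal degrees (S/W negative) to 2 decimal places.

-65.00, -64.00

Field I=8, C=2: +8·20° lon, +2·10° lat → SW at lon -20°, lat -70°.
Square 0, 5: +0·2° lon, +5·1° lat → SW at lon -20°, lat -65°.
Cell spans 2° lon × 1° lat.
south -65.00, north -64.00.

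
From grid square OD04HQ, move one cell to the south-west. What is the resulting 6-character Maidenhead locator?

Longitude subsquare h = 7; −1 → 6 = g.
Latitude subsquare q = 16; −1 → 15 = p.

OD04gp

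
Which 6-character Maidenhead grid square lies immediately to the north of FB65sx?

Latitude subsquare x = 23; +1 → 24, wraps to 0 = a, carry into square.
Latitude square 5; +1 → 6.
The longitude characters are unchanged.

FB66sa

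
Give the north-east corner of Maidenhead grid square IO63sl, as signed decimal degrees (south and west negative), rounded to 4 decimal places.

Field I=8, O=14: +8·20° lon, +14·10° lat → SW at lon -20°, lat 50°.
Square 6, 3: +6·2° lon, +3·1° lat → SW at lon -8°, lat 53°.
Subsquare s=18, l=11: +18·0.0833333° lon, +11·0.0416667° lat → SW at lon -6.5°, lat 53.4583°.
Cell spans 0.0833333° lon × 0.0416667° lat. NE corner is SW corner plus one full cell.
latitude 53.5000, longitude -6.4167.

53.5000, -6.4167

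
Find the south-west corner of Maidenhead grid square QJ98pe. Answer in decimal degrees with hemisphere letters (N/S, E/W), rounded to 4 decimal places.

8.1667° N, 159.2500° E

Field Q=16, J=9: +16·20° lon, +9·10° lat → SW at lon 140°, lat 0°.
Square 9, 8: +9·2° lon, +8·1° lat → SW at lon 158°, lat 8°.
Subsquare p=15, e=4: +15·0.0833333° lon, +4·0.0416667° lat → SW at lon 159.25°, lat 8.16667°.
latitude 8.1667° N, longitude 159.2500° E.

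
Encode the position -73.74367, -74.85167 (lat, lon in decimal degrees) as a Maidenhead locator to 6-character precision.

FB26ng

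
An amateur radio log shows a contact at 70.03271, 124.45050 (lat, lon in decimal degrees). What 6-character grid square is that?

PQ20fa

Add 180° to longitude and 90° to latitude: 304.4505, 160.0327.
Field: 304.4505/20 → 15 → P, 160.0327/10 → 16 → Q; chars PQ.
Square: 4.4505/2 → 2, 0.0327/1 → 0; chars 20.
Subsquare: 0.4505/0.0833333 → 5 → f, 0.0327/0.0416667 → 0 → a; chars fa.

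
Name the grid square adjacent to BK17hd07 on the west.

BK17gd97

Longitude extended square 0; −1 → -1, wraps to 9, carry into subsquare.
Longitude subsquare h = 7; −1 → 6 = g.
The latitude characters are unchanged.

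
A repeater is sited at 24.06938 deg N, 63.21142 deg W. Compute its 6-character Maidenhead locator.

FL84jb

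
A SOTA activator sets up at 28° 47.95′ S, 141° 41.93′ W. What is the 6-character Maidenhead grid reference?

Add 180° to longitude and 90° to latitude: 38.3012, 61.2008.
Field: 38.3012/20 → 1 → B, 61.2008/10 → 6 → G; chars BG.
Square: 18.3012/2 → 9, 1.2008/1 → 1; chars 91.
Subsquare: 0.3012/0.0833333 → 3 → d, 0.2008/0.0416667 → 4 → e; chars de.

BG91de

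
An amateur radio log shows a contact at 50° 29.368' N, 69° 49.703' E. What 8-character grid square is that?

MO40vl97

Shift to the Maidenhead origin (180°W, 90°S): lon 249.82838, lat 140.48947.
Field (20°×10°, letters A–R): 249.82838/20 → 12 → M, 140.48947/10 → 14 → O; chars MO.
Square (2°×1°, digits 0–9): 9.82838/2 → 4, 0.48947/1 → 0; chars 40.
Subsquare (5′×2.5′, letters a–x): 1.82838/0.0833333 → 21 → v, 0.48947/0.0416667 → 11 → l; chars vl.
Extended square (30″×15″, digits 0–9): 0.07838/0.00833333 → 9, 0.03113/0.00416667 → 7; chars 97.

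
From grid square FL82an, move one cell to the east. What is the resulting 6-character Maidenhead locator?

FL82bn

Longitude subsquare a = 0; +1 → 1 = b.
The latitude characters are unchanged.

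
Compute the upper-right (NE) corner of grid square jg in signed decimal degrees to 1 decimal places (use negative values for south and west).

-20.0, 20.0

Field J=9, G=6: +9·20° lon, +6·10° lat → SW at lon 0°, lat -30°.
Cell spans 20° lon × 10° lat. NE corner is SW corner plus one full cell.
latitude -20.0, longitude 20.0.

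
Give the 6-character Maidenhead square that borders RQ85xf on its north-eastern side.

RQ95ag

Longitude subsquare x = 23; +1 → 24, wraps to 0 = a, carry into square.
Longitude square 8; +1 → 9.
Latitude subsquare f = 5; +1 → 6 = g.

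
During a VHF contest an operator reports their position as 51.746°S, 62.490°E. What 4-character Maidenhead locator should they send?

Add 180° to longitude and 90° to latitude: 242.49, 38.25.
Field (20°×10°, letters A–R): 242.49/20 → 12 → M, 38.25/10 → 3 → D; chars MD.
Square (2°×1°, digits 0–9): 2.49/2 → 1, 8.25/1 → 8; chars 18.

MD18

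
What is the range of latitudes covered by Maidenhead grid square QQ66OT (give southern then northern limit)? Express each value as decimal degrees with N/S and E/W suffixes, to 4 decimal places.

76.7917° N, 76.8333° N

Field Q=16, Q=16: +16·20° lon, +16·10° lat → SW at lon 140°, lat 70°.
Square 6, 6: +6·2° lon, +6·1° lat → SW at lon 152°, lat 76°.
Subsquare o=14, t=19: +14·0.0833333° lon, +19·0.0416667° lat → SW at lon 153.167°, lat 76.7917°.
Cell spans 0.0833333° lon × 0.0416667° lat.
south 76.7917° N, north 76.8333° N.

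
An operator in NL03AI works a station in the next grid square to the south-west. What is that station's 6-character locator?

ML93xh

Longitude subsquare a = 0; −1 → -1, wraps to 23 = x, carry into square.
Longitude square 0; −1 → -1, wraps to 9, carry into field.
Longitude field N = 13; −1 → 12 = M.
Latitude subsquare i = 8; −1 → 7 = h.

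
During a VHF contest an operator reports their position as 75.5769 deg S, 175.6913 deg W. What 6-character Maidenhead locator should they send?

AB24dk

Offset from 180°W / 90°S: lon 4.3087°, lat 14.4231°.
Field: 4.3087/20 → 0 → A, 14.4231/10 → 1 → B; chars AB.
Square: 4.3087/2 → 2, 4.4231/1 → 4; chars 24.
Subsquare: 0.3087/0.0833333 → 3 → d, 0.4231/0.0416667 → 10 → k; chars dk.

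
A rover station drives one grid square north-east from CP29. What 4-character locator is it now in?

CQ30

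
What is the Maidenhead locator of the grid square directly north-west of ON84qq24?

ON84qq15

Longitude extended square 2; −1 → 1.
Latitude extended square 4; +1 → 5.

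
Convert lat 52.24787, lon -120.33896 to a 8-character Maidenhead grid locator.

Shift to the Maidenhead origin (180°W, 90°S): lon 59.66104, lat 142.24787.
Field: lon ⌊59.66104/20⌋ = 2 → C; lat ⌊142.24787/10⌋ = 14 → O.
Square: lon ⌊19.66104/2⌋ = 9; lat ⌊2.24787/1⌋ = 2.
Subsquare: lon ⌊1.66104/0.0833333⌋ = 19 → t; lat ⌊0.24787/0.0416667⌋ = 5 → f.
Extended square: lon ⌊0.07771/0.00833333⌋ = 9; lat ⌊0.03954/0.00416667⌋ = 9.

CO92tf99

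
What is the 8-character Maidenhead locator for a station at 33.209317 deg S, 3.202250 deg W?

Add 180° to longitude and 90° to latitude: 176.79775, 56.79068.
Field: 176.79775/20 → 8 → I, 56.79068/10 → 5 → F; chars IF.
Square: 16.79775/2 → 8, 6.79068/1 → 6; chars 86.
Subsquare: 0.79775/0.0833333 → 9 → j, 0.79068/0.0416667 → 18 → s; chars js.
Extended square: 0.04775/0.00833333 → 5, 0.04068/0.00416667 → 9; chars 59.

IF86js59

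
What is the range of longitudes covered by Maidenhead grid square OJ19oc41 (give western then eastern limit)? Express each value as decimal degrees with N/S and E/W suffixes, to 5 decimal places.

Field O=14, J=9: +14·20° lon, +9·10° lat → SW at lon 100°, lat 0°.
Square 1, 9: +1·2° lon, +9·1° lat → SW at lon 102°, lat 9°.
Subsquare o=14, c=2: +14·0.0833333° lon, +2·0.0416667° lat → SW at lon 103.167°, lat 9.08333°.
Extended square 4, 1: +4·0.00833333° lon, +1·0.00416667° lat → SW at lon 103.2°, lat 9.0875°.
Cell spans 0.00833333° lon × 0.00416667° lat.
west 103.20000° E, east 103.20833° E.

103.20000° E, 103.20833° E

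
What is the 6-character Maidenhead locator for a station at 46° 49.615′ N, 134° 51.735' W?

CN26nt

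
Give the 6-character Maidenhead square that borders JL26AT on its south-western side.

JL16xs

Longitude subsquare a = 0; −1 → -1, wraps to 23 = x, carry into square.
Longitude square 2; −1 → 1.
Latitude subsquare t = 19; −1 → 18 = s.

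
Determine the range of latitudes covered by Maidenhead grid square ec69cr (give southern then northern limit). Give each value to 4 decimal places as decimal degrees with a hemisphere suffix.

60.2917° S, 60.2500° S

Field E=4, C=2: +4·20° lon, +2·10° lat → SW at lon -100°, lat -70°.
Square 6, 9: +6·2° lon, +9·1° lat → SW at lon -88°, lat -61°.
Subsquare c=2, r=17: +2·0.0833333° lon, +17·0.0416667° lat → SW at lon -87.8333°, lat -60.2917°.
Cell spans 0.0833333° lon × 0.0416667° lat.
south 60.2917° S, north 60.2500° S.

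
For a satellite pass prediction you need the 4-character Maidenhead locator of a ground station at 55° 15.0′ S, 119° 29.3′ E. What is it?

OD94

Offset from 180°W / 90°S: lon 299.49°, lat 34.75°.
Field: 299.49/20 → 14 → O, 34.75/10 → 3 → D; chars OD.
Square: 19.49/2 → 9, 4.75/1 → 4; chars 94.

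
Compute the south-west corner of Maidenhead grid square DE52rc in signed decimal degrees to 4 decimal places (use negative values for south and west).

-47.9167, -108.5833

Field D=3, E=4: +3·20° lon, +4·10° lat → SW at lon -120°, lat -50°.
Square 5, 2: +5·2° lon, +2·1° lat → SW at lon -110°, lat -48°.
Subsquare r=17, c=2: +17·0.0833333° lon, +2·0.0416667° lat → SW at lon -108.583°, lat -47.9167°.
latitude -47.9167, longitude -108.5833.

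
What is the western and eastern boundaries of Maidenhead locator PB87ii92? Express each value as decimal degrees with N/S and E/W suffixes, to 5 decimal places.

Field P=15, B=1: +15·20° lon, +1·10° lat → SW at lon 120°, lat -80°.
Square 8, 7: +8·2° lon, +7·1° lat → SW at lon 136°, lat -73°.
Subsquare i=8, i=8: +8·0.0833333° lon, +8·0.0416667° lat → SW at lon 136.667°, lat -72.6667°.
Extended square 9, 2: +9·0.00833333° lon, +2·0.00416667° lat → SW at lon 136.742°, lat -72.6583°.
Cell spans 0.00833333° lon × 0.00416667° lat.
west 136.74167° E, east 136.75000° E.

136.74167° E, 136.75000° E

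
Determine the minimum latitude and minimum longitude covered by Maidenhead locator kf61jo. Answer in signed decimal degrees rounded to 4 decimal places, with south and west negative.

-38.4167, 32.7500

Field K=10, F=5: +10·20° lon, +5·10° lat → SW at lon 20°, lat -40°.
Square 6, 1: +6·2° lon, +1·1° lat → SW at lon 32°, lat -39°.
Subsquare j=9, o=14: +9·0.0833333° lon, +14·0.0416667° lat → SW at lon 32.75°, lat -38.4167°.
latitude -38.4167, longitude 32.7500.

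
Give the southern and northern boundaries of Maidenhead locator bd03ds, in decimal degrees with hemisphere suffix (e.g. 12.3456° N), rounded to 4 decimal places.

56.2500° S, 56.2083° S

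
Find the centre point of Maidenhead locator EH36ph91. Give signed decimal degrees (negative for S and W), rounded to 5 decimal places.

-13.70208, -92.67083

Field E=4, H=7: +4·20° lon, +7·10° lat → SW at lon -100°, lat -20°.
Square 3, 6: +3·2° lon, +6·1° lat → SW at lon -94°, lat -14°.
Subsquare p=15, h=7: +15·0.0833333° lon, +7·0.0416667° lat → SW at lon -92.75°, lat -13.7083°.
Extended square 9, 1: +9·0.00833333° lon, +1·0.00416667° lat → SW at lon -92.675°, lat -13.7042°.
Cell spans 0.00833333° lon × 0.00416667° lat. Centre is SW corner plus half of each.
latitude -13.70208, longitude -92.67083.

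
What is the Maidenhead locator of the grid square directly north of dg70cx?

Latitude subsquare x = 23; +1 → 24, wraps to 0 = a, carry into square.
Latitude square 0; +1 → 1.
The longitude characters are unchanged.

DG71ca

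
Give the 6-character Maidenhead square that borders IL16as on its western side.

IL06xs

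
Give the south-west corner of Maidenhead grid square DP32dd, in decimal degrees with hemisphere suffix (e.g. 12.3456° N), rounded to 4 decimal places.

62.1250° N, 113.7500° W

Field D=3, P=15: +3·20° lon, +15·10° lat → SW at lon -120°, lat 60°.
Square 3, 2: +3·2° lon, +2·1° lat → SW at lon -114°, lat 62°.
Subsquare d=3, d=3: +3·0.0833333° lon, +3·0.0416667° lat → SW at lon -113.75°, lat 62.125°.
latitude 62.1250° N, longitude 113.7500° W.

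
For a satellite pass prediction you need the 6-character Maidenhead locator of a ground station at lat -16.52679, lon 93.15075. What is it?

Shift to the Maidenhead origin (180°W, 90°S): lon 273.1508, lat 73.4732.
Field: lon ⌊273.1508/20⌋ = 13 → N; lat ⌊73.4732/10⌋ = 7 → H.
Square: lon ⌊13.1508/2⌋ = 6; lat ⌊3.4732/1⌋ = 3.
Subsquare: lon ⌊1.1508/0.0833333⌋ = 13 → n; lat ⌊0.4732/0.0416667⌋ = 11 → l.

NH63nl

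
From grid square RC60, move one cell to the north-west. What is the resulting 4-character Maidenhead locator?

RC51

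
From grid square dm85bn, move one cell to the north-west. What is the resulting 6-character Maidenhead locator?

DM85ao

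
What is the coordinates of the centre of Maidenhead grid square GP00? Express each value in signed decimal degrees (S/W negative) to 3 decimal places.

60.500, -59.000

Field G=6, P=15: +6·20° lon, +15·10° lat → SW at lon -60°, lat 60°.
Square 0, 0: +0·2° lon, +0·1° lat → SW at lon -60°, lat 60°.
Cell spans 2° lon × 1° lat. Centre is SW corner plus half of each.
latitude 60.500, longitude -59.000.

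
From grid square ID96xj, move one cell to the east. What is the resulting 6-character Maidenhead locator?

JD06aj

Longitude subsquare x = 23; +1 → 24, wraps to 0 = a, carry into square.
Longitude square 9; +1 → 10, wraps to 0, carry into field.
Longitude field I = 8; +1 → 9 = J.
The latitude characters are unchanged.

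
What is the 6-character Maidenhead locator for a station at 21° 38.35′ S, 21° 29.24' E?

KG08ri

Offset from 180°W / 90°S: lon 201.4873°, lat 68.3608°.
Field: lon ⌊201.4873/20⌋ = 10 → K; lat ⌊68.3608/10⌋ = 6 → G.
Square: lon ⌊1.4873/2⌋ = 0; lat ⌊8.3608/1⌋ = 8.
Subsquare: lon ⌊1.4873/0.0833333⌋ = 17 → r; lat ⌊0.3608/0.0416667⌋ = 8 → i.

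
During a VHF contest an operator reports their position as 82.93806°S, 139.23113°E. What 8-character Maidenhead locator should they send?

PA97ob74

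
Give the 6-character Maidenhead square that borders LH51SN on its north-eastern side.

LH51to

Longitude subsquare s = 18; +1 → 19 = t.
Latitude subsquare n = 13; +1 → 14 = o.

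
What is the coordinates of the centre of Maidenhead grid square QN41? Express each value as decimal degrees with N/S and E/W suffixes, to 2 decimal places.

41.50° N, 149.00° E

Field Q=16, N=13: +16·20° lon, +13·10° lat → SW at lon 140°, lat 40°.
Square 4, 1: +4·2° lon, +1·1° lat → SW at lon 148°, lat 41°.
Cell spans 2° lon × 1° lat. Centre is SW corner plus half of each.
latitude 41.50° N, longitude 149.00° E.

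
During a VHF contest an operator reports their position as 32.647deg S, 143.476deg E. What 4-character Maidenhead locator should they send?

QF17

Add 180° to longitude and 90° to latitude: 323.48, 57.35.
Field: 323.48/20 → 16 → Q, 57.35/10 → 5 → F; chars QF.
Square: 3.48/2 → 1, 7.35/1 → 7; chars 17.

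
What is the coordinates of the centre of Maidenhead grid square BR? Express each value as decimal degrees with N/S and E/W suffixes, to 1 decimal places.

85.0° N, 150.0° W

Field B=1, R=17: +1·20° lon, +17·10° lat → SW at lon -160°, lat 80°.
Cell spans 20° lon × 10° lat. Centre is SW corner plus half of each.
latitude 85.0° N, longitude 150.0° W.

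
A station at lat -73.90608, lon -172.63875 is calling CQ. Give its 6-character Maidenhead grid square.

AB36qc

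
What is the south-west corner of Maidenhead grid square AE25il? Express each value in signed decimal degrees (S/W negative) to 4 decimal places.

Field A=0, E=4: +0·20° lon, +4·10° lat → SW at lon -180°, lat -50°.
Square 2, 5: +2·2° lon, +5·1° lat → SW at lon -176°, lat -45°.
Subsquare i=8, l=11: +8·0.0833333° lon, +11·0.0416667° lat → SW at lon -175.333°, lat -44.5417°.
latitude -44.5417, longitude -175.3333.

-44.5417, -175.3333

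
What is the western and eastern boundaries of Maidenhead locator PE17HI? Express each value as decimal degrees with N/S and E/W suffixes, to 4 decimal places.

122.5833° E, 122.6667° E

Field P=15, E=4: +15·20° lon, +4·10° lat → SW at lon 120°, lat -50°.
Square 1, 7: +1·2° lon, +7·1° lat → SW at lon 122°, lat -43°.
Subsquare h=7, i=8: +7·0.0833333° lon, +8·0.0416667° lat → SW at lon 122.583°, lat -42.6667°.
Cell spans 0.0833333° lon × 0.0416667° lat.
west 122.5833° E, east 122.6667° E.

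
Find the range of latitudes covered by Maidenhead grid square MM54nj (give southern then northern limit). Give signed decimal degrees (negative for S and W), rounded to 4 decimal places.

34.3750, 34.4167

Field M=12, M=12: +12·20° lon, +12·10° lat → SW at lon 60°, lat 30°.
Square 5, 4: +5·2° lon, +4·1° lat → SW at lon 70°, lat 34°.
Subsquare n=13, j=9: +13·0.0833333° lon, +9·0.0416667° lat → SW at lon 71.0833°, lat 34.375°.
Cell spans 0.0833333° lon × 0.0416667° lat.
south 34.3750, north 34.4167.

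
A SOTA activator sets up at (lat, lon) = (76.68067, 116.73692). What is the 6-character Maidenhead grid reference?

Shift to the Maidenhead origin (180°W, 90°S): lon 296.7369, lat 166.6807.
Field: lon ⌊296.7369/20⌋ = 14 → O; lat ⌊166.6807/10⌋ = 16 → Q.
Square: lon ⌊16.7369/2⌋ = 8; lat ⌊6.6807/1⌋ = 6.
Subsquare: lon ⌊0.7369/0.0833333⌋ = 8 → i; lat ⌊0.6807/0.0416667⌋ = 16 → q.

OQ86iq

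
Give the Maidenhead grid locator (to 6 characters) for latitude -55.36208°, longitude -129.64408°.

CD54ep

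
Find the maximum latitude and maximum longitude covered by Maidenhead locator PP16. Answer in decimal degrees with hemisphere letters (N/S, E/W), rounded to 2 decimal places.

67.00° N, 124.00° E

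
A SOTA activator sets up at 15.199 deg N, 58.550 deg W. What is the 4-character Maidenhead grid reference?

GK05

Shift to the Maidenhead origin (180°W, 90°S): lon 121.45, lat 105.20.
Field: lon ⌊121.45/20⌋ = 6 → G; lat ⌊105.20/10⌋ = 10 → K.
Square: lon ⌊1.45/2⌋ = 0; lat ⌊5.20/1⌋ = 5.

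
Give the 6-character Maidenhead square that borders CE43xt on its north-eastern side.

CE53au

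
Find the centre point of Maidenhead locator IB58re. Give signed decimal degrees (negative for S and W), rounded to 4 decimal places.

-71.8125, -8.5417

Field I=8, B=1: +8·20° lon, +1·10° lat → SW at lon -20°, lat -80°.
Square 5, 8: +5·2° lon, +8·1° lat → SW at lon -10°, lat -72°.
Subsquare r=17, e=4: +17·0.0833333° lon, +4·0.0416667° lat → SW at lon -8.58333°, lat -71.8333°.
Cell spans 0.0833333° lon × 0.0416667° lat. Centre is SW corner plus half of each.
latitude -71.8125, longitude -8.5417.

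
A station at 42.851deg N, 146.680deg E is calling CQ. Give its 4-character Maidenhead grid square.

QN32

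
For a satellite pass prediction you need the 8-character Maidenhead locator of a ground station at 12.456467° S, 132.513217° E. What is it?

PH67gn10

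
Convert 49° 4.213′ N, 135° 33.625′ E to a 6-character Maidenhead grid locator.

Offset from 180°W / 90°S: lon 315.5604°, lat 139.0702°.
Field (20°×10°, letters A–R): 315.5604/20 → 15 → P, 139.0702/10 → 13 → N; chars PN.
Square (2°×1°, digits 0–9): 15.5604/2 → 7, 9.0702/1 → 9; chars 79.
Subsquare (5′×2.5′, letters a–x): 1.5604/0.0833333 → 18 → s, 0.0702/0.0416667 → 1 → b; chars sb.

PN79sb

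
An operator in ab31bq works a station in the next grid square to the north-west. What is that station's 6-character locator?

AB31ar

Longitude subsquare b = 1; −1 → 0 = a.
Latitude subsquare q = 16; +1 → 17 = r.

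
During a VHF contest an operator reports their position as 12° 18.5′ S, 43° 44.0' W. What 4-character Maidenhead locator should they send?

Offset from 180°W / 90°S: lon 136.27°, lat 77.69°.
Field: lon ⌊136.27/20⌋ = 6 → G; lat ⌊77.69/10⌋ = 7 → H.
Square: lon ⌊16.27/2⌋ = 8; lat ⌊7.69/1⌋ = 7.

GH87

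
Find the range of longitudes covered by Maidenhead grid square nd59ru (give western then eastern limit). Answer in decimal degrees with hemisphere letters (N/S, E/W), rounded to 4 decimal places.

Field N=13, D=3: +13·20° lon, +3·10° lat → SW at lon 80°, lat -60°.
Square 5, 9: +5·2° lon, +9·1° lat → SW at lon 90°, lat -51°.
Subsquare r=17, u=20: +17·0.0833333° lon, +20·0.0416667° lat → SW at lon 91.4167°, lat -50.1667°.
Cell spans 0.0833333° lon × 0.0416667° lat.
west 91.4167° E, east 91.5000° E.

91.4167° E, 91.5000° E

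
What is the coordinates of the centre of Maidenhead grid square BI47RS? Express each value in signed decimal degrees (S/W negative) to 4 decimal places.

Field B=1, I=8: +1·20° lon, +8·10° lat → SW at lon -160°, lat -10°.
Square 4, 7: +4·2° lon, +7·1° lat → SW at lon -152°, lat -3°.
Subsquare r=17, s=18: +17·0.0833333° lon, +18·0.0416667° lat → SW at lon -150.583°, lat -2.25°.
Cell spans 0.0833333° lon × 0.0416667° lat. Centre is SW corner plus half of each.
latitude -2.2292, longitude -150.5417.

-2.2292, -150.5417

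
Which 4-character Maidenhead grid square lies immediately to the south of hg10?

HF19

Latitude square 0; −1 → -1, wraps to 9, carry into field.
Latitude field G = 6; −1 → 5 = F.
The longitude characters are unchanged.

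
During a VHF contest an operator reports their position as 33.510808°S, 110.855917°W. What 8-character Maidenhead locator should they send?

Shift to the Maidenhead origin (180°W, 90°S): lon 69.14408, lat 56.48919.
Field: 69.14408/20 → 3 → D, 56.48919/10 → 5 → F; chars DF.
Square: 9.14408/2 → 4, 6.48919/1 → 6; chars 46.
Subsquare: 1.14408/0.0833333 → 13 → n, 0.48919/0.0416667 → 11 → l; chars nl.
Extended square: 0.06075/0.00833333 → 7, 0.03086/0.00416667 → 7; chars 77.

DF46nl77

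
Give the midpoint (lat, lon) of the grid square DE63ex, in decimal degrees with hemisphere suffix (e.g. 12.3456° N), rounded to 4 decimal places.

46.0208° S, 107.6250° W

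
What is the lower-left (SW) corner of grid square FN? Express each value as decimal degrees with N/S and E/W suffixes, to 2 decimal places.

40.00° N, 80.00° W

Field F=5, N=13: +5·20° lon, +13·10° lat → SW at lon -80°, lat 40°.
latitude 40.00° N, longitude 80.00° W.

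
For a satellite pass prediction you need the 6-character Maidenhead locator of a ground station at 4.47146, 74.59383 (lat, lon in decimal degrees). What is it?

MJ74hl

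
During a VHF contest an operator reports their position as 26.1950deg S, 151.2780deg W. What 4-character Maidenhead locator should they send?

BG43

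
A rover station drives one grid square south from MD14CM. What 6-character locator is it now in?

Latitude subsquare m = 12; −1 → 11 = l.
The longitude characters are unchanged.

MD14cl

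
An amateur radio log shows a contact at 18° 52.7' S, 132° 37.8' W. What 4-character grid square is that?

CH31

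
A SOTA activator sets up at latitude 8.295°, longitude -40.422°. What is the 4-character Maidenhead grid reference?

GJ98

Shift to the Maidenhead origin (180°W, 90°S): lon 139.58, lat 98.30.
Field (20°×10°, letters A–R): 139.58/20 → 6 → G, 98.30/10 → 9 → J; chars GJ.
Square (2°×1°, digits 0–9): 19.58/2 → 9, 8.30/1 → 8; chars 98.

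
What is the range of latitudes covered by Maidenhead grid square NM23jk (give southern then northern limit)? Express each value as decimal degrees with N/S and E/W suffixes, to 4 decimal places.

33.4167° N, 33.4583° N

Field N=13, M=12: +13·20° lon, +12·10° lat → SW at lon 80°, lat 30°.
Square 2, 3: +2·2° lon, +3·1° lat → SW at lon 84°, lat 33°.
Subsquare j=9, k=10: +9·0.0833333° lon, +10·0.0416667° lat → SW at lon 84.75°, lat 33.4167°.
Cell spans 0.0833333° lon × 0.0416667° lat.
south 33.4167° N, north 33.4583° N.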